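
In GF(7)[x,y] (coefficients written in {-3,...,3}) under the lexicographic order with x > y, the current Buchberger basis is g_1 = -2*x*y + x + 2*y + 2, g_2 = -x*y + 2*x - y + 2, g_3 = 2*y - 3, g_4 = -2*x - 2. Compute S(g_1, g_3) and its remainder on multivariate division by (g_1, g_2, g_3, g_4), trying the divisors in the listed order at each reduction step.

lcm(LM(g_1), LM(g_3)) = x*y.
S = (lcm/LT(g_1))·g_1 − (lcm/LT(g_3))·g_3 = x - y - 1.
Reduce S modulo (g_1, g_2, g_3, g_4) in that order:
  leading term x: subtract (3)·g_4 from x - y - 1 → -y - 2
  leading term y: subtract (3)·g_3 from -y - 2 → 0
The remainder is 0, so this S-polynomial contributes no new basis element.

S(g_1, g_3) = x - y - 1; remainder on division = 0.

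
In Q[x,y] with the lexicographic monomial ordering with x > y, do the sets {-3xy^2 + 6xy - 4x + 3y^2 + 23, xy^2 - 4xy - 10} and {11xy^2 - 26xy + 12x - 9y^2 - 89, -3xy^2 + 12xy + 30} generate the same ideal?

Two ideals are equal iff their reduced Gröbner bases coincide (the reduced basis is unique for a fixed ordering).
Buchberger on the first generating set:
f_1 = -3xy^2 + 6xy - 4x + 3y^2 + 23, LT = xy^2.
f_2 = xy^2 - 4xy - 10, LT = xy^2.

S(f_1,f_2): lcm = xy^2. S = 2xy + 4/3x - y^2 + 7/3.
  reduce S modulo (f_1, f_2):
  remainder 2xy + 4/3x - y^2 + 7/3 ≠ 0; add g_3 = 2xy + 4/3x - y^2 + 7/3 to the basis.

S(f_1,g_3): lcm = xy^2. S = -8/3xy + 4/3x + 1/2y^3 - y^2 - 7/6y - 23/3.
  reduce S modulo (f_1, f_2, g_3):
  remainder 28/9x + 1/2y^3 - 7/3y^2 - 7/6y - 41/9 ≠ 0; add g_4 = 28/9x + 1/2y^3 - 7/3y^2 - 7/6y - 41/9 to the basis.

S(f_1,g_4): lcm = xy^2. S = -2xy + 4/3x - 9/56y^5 + 3/4y^4 + 3/8y^3 + 13/28y^2 - 23/3.
  reduce S modulo (f_1, f_2, g_3, g_4):
  remainder -9/56y^5 + 3/4y^4 - 3/56y^3 + 41/28y^2 + y - 10/7 ≠ 0; add g_5 = -9/56y^5 + 3/4y^4 - 3/56y^3 + 41/28y^2 + y - 10/7 to the basis.

S(g_3,g_4): lcm = xy. S = 2/3x - 9/56y^4 + 3/4y^3 - 1/8y^2 + 41/28y + 7/6.
  reduce S modulo (f_1, f_2, g_3, g_4, g_5):
  remainder -9/56y^4 + 9/14y^3 + 3/8y^2 + 12/7y + 15/7 ≠ 0; add g_6 = -9/56y^4 + 9/14y^3 + 3/8y^2 + 12/7y + 15/7 to the basis.

The other S-polynomials (S(f_2,g_3), S(f_2,g_4), S(f_1,g_5), S(f_2,g_5), S(g_3,g_5), S(g_4,g_5), S(f_1,g_6), S(f_2,g_6), S(g_3,g_6), S(g_4,g_6), S(g_5,g_6)) all reduce to 0 modulo the current basis, so we have a Gröbner basis.
Inter-reduce: drop elements whose leading term is divisible by another's, tail-reduce, and make monic.
Reduced Gröbner basis: {x + 9/56y^3 - 3/4y^2 - 3/8y - 41/28, y^4 - 4y^3 - 7/3y^2 - 32/3y - 40/3}.

Buchberger on the second generating set:
h_1 = 11xy^2 - 26xy + 12x - 9y^2 - 89, LT = xy^2.
h_2 = -3xy^2 + 12xy + 30, LT = xy^2.

S(h_1,h_2): lcm = xy^2. S = 18/11xy + 12/11x - 9/11y^2 + 21/11.
  reduce S modulo (h_1, h_2):
  remainder 18/11xy + 12/11x - 9/11y^2 + 21/11 ≠ 0; add k_3 = 18/11xy + 12/11x - 9/11y^2 + 21/11 to the basis.

S(h_1,k_3): lcm = xy^2. S = -100/33xy + 12/11x + 1/2y^3 - 9/11y^2 - 7/6y - 89/11.
  reduce S modulo (h_1, h_2, k_3):
  remainder 28/9x + 1/2y^3 - 7/3y^2 - 7/6y - 41/9 ≠ 0; add k_4 = 28/9x + 1/2y^3 - 7/3y^2 - 7/6y - 41/9 to the basis.

S(h_1,k_4): lcm = xy^2. S = -26/11xy + 12/11x - 9/56y^5 + 3/4y^4 + 3/8y^3 + 199/308y^2 - 89/11.
  reduce S modulo (h_1, h_2, k_3, k_4):
  remainder -9/56y^5 + 3/4y^4 - 3/56y^3 + 41/28y^2 + y - 10/7 ≠ 0; add k_5 = -9/56y^5 + 3/4y^4 - 3/56y^3 + 41/28y^2 + y - 10/7 to the basis.

S(k_3,k_4): lcm = xy. S = 2/3x - 9/56y^4 + 3/4y^3 - 1/8y^2 + 41/28y + 7/6.
  reduce S modulo (h_1, h_2, k_3, k_4, k_5):
  remainder -9/56y^4 + 9/14y^3 + 3/8y^2 + 12/7y + 15/7 ≠ 0; add k_6 = -9/56y^4 + 9/14y^3 + 3/8y^2 + 12/7y + 15/7 to the basis.

The other S-polynomials (S(h_2,k_3), S(h_2,k_4), S(h_1,k_5), S(h_2,k_5), S(k_3,k_5), S(k_4,k_5), S(h_1,k_6), S(h_2,k_6), S(k_3,k_6), S(k_4,k_6), S(k_5,k_6)) all reduce to 0 modulo the current basis, so we have a Gröbner basis.
Inter-reduce: drop elements whose leading term is divisible by another's, tail-reduce, and make monic.
Reduced Gröbner basis: {x + 9/56y^3 - 3/4y^2 - 3/8y - 41/28, y^4 - 4y^3 - 7/3y^2 - 32/3y - 40/3}.

Same reduced basis, so the two generating sets span the same ideal.

Yes, the ideals are equal.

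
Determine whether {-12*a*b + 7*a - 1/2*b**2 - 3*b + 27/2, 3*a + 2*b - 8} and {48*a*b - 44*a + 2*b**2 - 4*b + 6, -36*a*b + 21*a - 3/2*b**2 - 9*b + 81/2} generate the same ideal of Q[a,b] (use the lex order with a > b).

Two ideals are equal iff their reduced Gröbner bases coincide (the reduced basis is unique for a fixed ordering).
Buchberger on the first generating set:
f_1 = -12*a*b + 7*a - 1/2*b**2 - 3*b + 27/2, LT = a*b.
f_2 = 3*a + 2*b - 8, LT = a.

S(f_1,f_2): lcm = a*b. S = -7/12*a - 5/8*b**2 + 35/12*b - 9/8.
  leading term a: subtract (-7/36)·f_2 from -7/12*a - 5/8*b**2 + 35/12*b - 9/8 → -5/8*b**2 + 119/36*b - 193/72
  leading term b**2: no divisor's leading term divides it; move -5/8*b**2 to the remainder.
  leading term b: no divisor's leading term divides it; move 119/36*b to the remainder.
  leading term 1: no divisor's leading term divides it; move -193/72 to the remainder.
  remainder -5/8*b**2 + 119/36*b - 193/72 ≠ 0; add g_3 = -5/8*b**2 + 119/36*b - 193/72 to the basis.

The other S-polynomials (S(f_1,g_3), S(f_2,g_3)) all reduce to 0 modulo the current basis, so we have a Gröbner basis.
Inter-reduce: drop elements whose leading term is divisible by another's, tail-reduce, and make monic.
Reduced Gröbner basis: {a + 2/3*b - 8/3, b**2 - 238/45*b + 193/45}.

Buchberger on the second generating set:
h_1 = 48*a*b - 44*a + 2*b**2 - 4*b + 6, LT = a*b.
h_2 = -36*a*b + 21*a - 3/2*b**2 - 9*b + 81/2, LT = a*b.

S(h_1,h_2): lcm = a*b. S = -1/3*a - 1/3*b + 5/4.
  leading term a: no divisor's leading term divides it; move -1/3*a to the remainder.
  leading term b: no divisor's leading term divides it; move -1/3*b to the remainder.
  leading term 1: no divisor's leading term divides it; move 5/4 to the remainder.
  remainder -1/3*a - 1/3*b + 5/4 ≠ 0; add k_3 = -1/3*a - 1/3*b + 5/4 to the basis.

S(h_1,k_3): lcm = a*b. S = -11/12*a - 23/24*b**2 + 11/3*b + 1/8.
  leading term a: subtract (11/4)·k_3 from -11/12*a - 23/24*b**2 + 11/3*b + 1/8 → -23/24*b**2 + 55/12*b - 53/16
  leading term b**2: no divisor's leading term divides it; move -23/24*b**2 to the remainder.
  leading term b: no divisor's leading term divides it; move 55/12*b to the remainder.
  leading term 1: no divisor's leading term divides it; move -53/16 to the remainder.
  remainder -23/24*b**2 + 55/12*b - 53/16 ≠ 0; add k_4 = -23/24*b**2 + 55/12*b - 53/16 to the basis.

The other S-polynomials (S(h_2,k_3), S(h_1,k_4), S(h_2,k_4), S(k_3,k_4)) all reduce to 0 modulo the current basis, so we have a Gröbner basis.
Inter-reduce: drop elements whose leading term is divisible by another's, tail-reduce, and make monic.
Reduced Gröbner basis: {a + b - 15/4, b**2 - 110/23*b + 159/46}.

Since the reduced bases disagree, the two ideals are not the same.

No, the ideals differ.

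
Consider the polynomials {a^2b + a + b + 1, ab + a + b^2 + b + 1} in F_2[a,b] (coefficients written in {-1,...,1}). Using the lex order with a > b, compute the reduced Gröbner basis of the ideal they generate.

f_1 = a^2b + a + b + 1, LT = a^2b.
f_2 = ab + a + b^2 + b + 1, LT = ab.

S(f_1,f_2): lcm = a^2b. S = a^2 + ab^2 + ab + b + 1.
  leading term a^2: no divisor's leading term divides it; move a^2 to the remainder.
  leading term ab^2: subtract (b)·f_2 from ab^2 + ab + b + 1 → b^3 + b^2 + 1
  leading term b^3: no divisor's leading term divides it; move b^3 to the remainder.
  leading term b^2: no divisor's leading term divides it; move b^2 to the remainder.
  leading term 1: no divisor's leading term divides it; move 1 to the remainder.
  remainder a^2 + b^3 + b^2 + 1 ≠ 0; add g_3 = a^2 + b^3 + b^2 + 1 to the basis.

S(f_1,g_3): lcm = a^2b. S = a + b^4 + b^3 + 1.
  leading term a: no divisor's leading term divides it; move a to the remainder.
  leading term b^4: no divisor's leading term divides it; move b^4 to the remainder.
  leading term b^3: no divisor's leading term divides it; move b^3 to the remainder.
  leading term 1: no divisor's leading term divides it; move 1 to the remainder.
  remainder a + b^4 + b^3 + 1 ≠ 0; add g_4 = a + b^4 + b^3 + 1 to the basis.

S(f_1,g_4): lcm = a^2b. S = ab^5 + ab^4 + ab + a + b + 1.
  leading term ab^5: subtract (b^4)·f_2 from ab^5 + ab^4 + ab + a + b + 1 → ab + a + b^6 + b^5 + b^4 + b + 1
  leading term ab: subtract (1)·f_2 from ab + a + b^6 + b^5 + b^4 + b + 1 → b^6 + b^5 + b^4 + b^2
  leading term b^6: no divisor's leading term divides it; move b^6 to the remainder.
  leading term b^5: no divisor's leading term divides it; move b^5 to the remainder.
  leading term b^4: no divisor's leading term divides it; move b^4 to the remainder.
  leading term b^2: no divisor's leading term divides it; move b^2 to the remainder.
  remainder b^6 + b^5 + b^4 + b^2 ≠ 0; add g_5 = b^6 + b^5 + b^4 + b^2 to the basis.

S(f_2,g_4): lcm = ab. S = a + b^5 + b^4 + b^2 + 1.
  leading term a: subtract (1)·g_4 from a + b^5 + b^4 + b^2 + 1 → b^5 + b^3 + b^2
  leading term b^5: no divisor's leading term divides it; move b^5 to the remainder.
  leading term b^3: no divisor's leading term divides it; move b^3 to the remainder.
  leading term b^2: no divisor's leading term divides it; move b^2 to the remainder.
  remainder b^5 + b^3 + b^2 ≠ 0; add g_6 = b^5 + b^3 + b^2 to the basis.

The other S-polynomials (S(f_2,g_3), S(g_3,g_4), S(f_1,g_5), S(f_2,g_5), S(g_3,g_5), S(g_4,g_5), S(f_1,g_6), S(f_2,g_6), S(g_3,g_6), S(g_4,g_6), S(g_5,g_6)) all reduce to 0 modulo the current basis, so we have a Gröbner basis.
Inter-reduce: drop elements whose leading term is divisible by another's, tail-reduce, and make monic.

G = {a + b^4 + b^3 + 1, b^5 + b^3 + b^2}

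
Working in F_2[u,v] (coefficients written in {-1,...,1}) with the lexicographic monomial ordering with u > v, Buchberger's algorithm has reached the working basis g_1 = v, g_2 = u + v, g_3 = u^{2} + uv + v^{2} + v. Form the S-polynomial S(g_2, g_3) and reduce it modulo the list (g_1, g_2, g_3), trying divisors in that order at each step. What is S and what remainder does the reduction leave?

S(g_2, g_3) = v^{2} + v; remainder on division = 0.

lcm(LM(g_2), LM(g_3)) = u^{2}.
S = (lcm/LT(g_2))·g_2 − (lcm/LT(g_3))·g_3 = v^{2} + v.
Reduce S modulo (g_1, g_2, g_3) in that order:
  leading term v^{2}: subtract (v)·g_1 from v^{2} + v → v
  leading term v: subtract (1)·g_1 from v → 0
The remainder is 0, so this S-polynomial contributes no new basis element.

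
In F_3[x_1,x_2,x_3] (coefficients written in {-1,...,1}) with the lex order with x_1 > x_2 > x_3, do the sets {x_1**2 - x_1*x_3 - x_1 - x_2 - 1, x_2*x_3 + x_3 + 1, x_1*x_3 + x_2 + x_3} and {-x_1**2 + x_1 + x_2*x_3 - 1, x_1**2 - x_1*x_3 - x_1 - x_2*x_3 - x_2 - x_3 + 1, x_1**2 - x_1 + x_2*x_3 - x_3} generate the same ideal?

Yes, the ideals are equal.

Two ideals are equal iff their reduced Gröbner bases coincide (the reduced basis is unique for a fixed ordering).
Buchberger on the first generating set:
f_1 = x_1**2 - x_1*x_3 - x_1 - x_2 - 1, LT = x_1**2.
f_2 = x_2*x_3 + x_3 + 1, LT = x_2*x_3.
f_3 = x_1*x_3 + x_2 + x_3, LT = x_1*x_3.

S(f_1,f_3): lcm = x_1**2*x_3. S = -x_1*x_2 - x_1*x_3**2 + x_1*x_3 - x_2*x_3 - x_3.
  reduce S modulo (f_1, f_2, f_3):
  remainder -x_1*x_2 - x_2 + x_3**2 + x_3 ≠ 0; add g_4 = -x_1*x_2 - x_2 + x_3**2 + x_3 to the basis.

S(f_2,f_3): lcm = x_1*x_2*x_3. S = x_1*x_3 + x_1 - x_2**2 - x_2*x_3.
  reduce S modulo (f_1, f_2, f_3, g_4):
  remainder x_1 - x_2**2 - x_2 + 1 ≠ 0; add g_5 = x_1 - x_2**2 - x_2 + 1 to the basis.

S(f_2,g_4): lcm = x_1*x_2*x_3. S = x_1*x_3 + x_1 - x_2*x_3 + x_3**3 + x_3**2.
  reduce S modulo (f_1, f_2, f_3, g_4, g_5):
  remainder x_2**2 + x_3**3 + x_3**2 ≠ 0; add g_6 = x_2**2 + x_3**3 + x_3**2 to the basis.

S(f_2,g_6): lcm = x_2**2*x_3. S = x_2*x_3 + x_2 - x_3**4 - x_3**3.
  reduce S modulo (f_1, f_2, f_3, g_4, g_5, g_6):
  remainder x_2 - x_3**4 - x_3**3 - x_3 - 1 ≠ 0; add g_7 = x_2 - x_3**4 - x_3**3 - x_3 - 1 to the basis.

S(f_2,g_7): lcm = x_2*x_3. S = x_3**5 + x_3**4 + x_3**2 - x_3 + 1.
  reduce S modulo (f_1, f_2, f_3, g_4, g_5, g_6, g_7):
  remainder x_3**5 + x_3**4 + x_3**2 - x_3 + 1 ≠ 0; add g_8 = x_3**5 + x_3**4 + x_3**2 - x_3 + 1 to the basis.

The other S-polynomials (S(f_1,f_2), S(f_1,g_4), S(f_3,g_4), S(f_1,g_5), S(f_2,g_5), S(f_3,g_5), S(g_4,g_5), S(f_1,g_6), S(f_3,g_6), S(g_4,g_6), S(g_5,g_6), S(f_1,g_7), S(f_3,g_7), S(g_4,g_7), S(g_5,g_7), S(g_6,g_7), S(f_1,g_8), S(f_2,g_8), S(f_3,g_8), S(g_4,g_8), S(g_5,g_8), S(g_6,g_8), S(g_7,g_8)) all reduce to 0 modulo the current basis, so we have a Gröbner basis.
Inter-reduce: drop elements whose leading term is divisible by another's, tail-reduce, and make monic.
Reduced Gröbner basis: {x_1 - x_3**4 + x_3**2 - x_3, x_2 - x_3**4 - x_3**3 - x_3 - 1, x_3**5 + x_3**4 + x_3**2 - x_3 + 1}.

Buchberger on the second generating set:
h_1 = -x_1**2 + x_1 + x_2*x_3 - 1, LT = x_1**2.
h_2 = x_1**2 - x_1*x_3 - x_1 - x_2*x_3 - x_2 - x_3 + 1, LT = x_1**2.
h_3 = x_1**2 - x_1 + x_2*x_3 - x_3, LT = x_1**2.

S(h_1,h_2): lcm = x_1**2. S = x_1*x_3 + x_2 + x_3.
  reduce S modulo (h_1, h_2, h_3):
  remainder x_1*x_3 + x_2 + x_3 ≠ 0; add k_4 = x_1*x_3 + x_2 + x_3 to the basis.

S(h_1,h_3): lcm = x_1**2. S = x_2*x_3 + x_3 + 1.
  reduce S modulo (h_1, h_2, h_3, k_4):
  remainder x_2*x_3 + x_3 + 1 ≠ 0; add k_5 = x_2*x_3 + x_3 + 1 to the basis.

S(h_1,k_4): lcm = x_1**2*x_3. S = -x_1*x_2 + x_1*x_3 - x_2*x_3**2 + x_3.
  reduce S modulo (h_1, h_2, h_3, k_4, k_5):
  remainder -x_1*x_2 - x_2 + x_3**2 + x_3 ≠ 0; add k_6 = -x_1*x_2 - x_2 + x_3**2 + x_3 to the basis.

S(k_4,k_5): lcm = x_1*x_2*x_3. S = -x_1*x_3 - x_1 + x_2**2 + x_2*x_3.
  reduce S modulo (h_1, h_2, h_3, k_4, k_5, k_6):
  remainder -x_1 + x_2**2 + x_2 - 1 ≠ 0; add k_7 = -x_1 + x_2**2 + x_2 - 1 to the basis.

S(k_4,k_6): lcm = x_1*x_2*x_3. S = x_2**2 + x_3**3 + x_3**2.
  reduce S modulo (h_1, h_2, h_3, k_4, k_5, k_6, k_7):
  remainder x_2**2 + x_3**3 + x_3**2 ≠ 0; add k_8 = x_2**2 + x_3**3 + x_3**2 to the basis.

S(k_5,k_8): lcm = x_2**2*x_3. S = x_2*x_3 + x_2 - x_3**4 - x_3**3.
  reduce S modulo (h_1, h_2, h_3, k_4, k_5, k_6, k_7, k_8):
  remainder x_2 - x_3**4 - x_3**3 - x_3 - 1 ≠ 0; add k_9 = x_2 - x_3**4 - x_3**3 - x_3 - 1 to the basis.

S(k_5,k_9): lcm = x_2*x_3. S = x_3**5 + x_3**4 + x_3**2 - x_3 + 1.
  reduce S modulo (h_1, h_2, h_3, k_4, k_5, k_6, k_7, k_8, k_9):
  remainder x_3**5 + x_3**4 + x_3**2 - x_3 + 1 ≠ 0; add k_10 = x_3**5 + x_3**4 + x_3**2 - x_3 + 1 to the basis.

The other S-polynomials (S(h_2,h_3), S(h_2,k_4), S(h_3,k_4), S(h_1,k_5), S(h_2,k_5), S(h_3,k_5), S(h_1,k_6), S(h_2,k_6), S(h_3,k_6), S(k_5,k_6), S(h_1,k_7), S(h_2,k_7), S(h_3,k_7), S(k_4,k_7), S(k_5,k_7), S(k_6,k_7), S(h_1,k_8), S(h_2,k_8), S(h_3,k_8), S(k_4,k_8), S(k_6,k_8), S(k_7,k_8), S(h_1,k_9), S(h_2,k_9), S(h_3,k_9), S(k_4,k_9), S(k_6,k_9), S(k_7,k_9), S(k_8,k_9), S(h_1,k_10), S(h_2,k_10), S(h_3,k_10), S(k_4,k_10), S(k_5,k_10), S(k_6,k_10), S(k_7,k_10), S(k_8,k_10), S(k_9,k_10)) all reduce to 0 modulo the current basis, so we have a Gröbner basis.
Inter-reduce: drop elements whose leading term is divisible by another's, tail-reduce, and make monic.
Reduced Gröbner basis: {x_1 - x_3**4 + x_3**2 - x_3, x_2 - x_3**4 - x_3**3 - x_3 - 1, x_3**5 + x_3**4 + x_3**2 - x_3 + 1}.

These coincide, so the ideals are equal.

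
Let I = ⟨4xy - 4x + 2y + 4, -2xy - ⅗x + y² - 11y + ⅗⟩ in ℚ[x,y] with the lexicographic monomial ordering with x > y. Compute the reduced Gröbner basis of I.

f_1 = 4xy - 4x + 2y + 4, LT = xy.
f_2 = -2xy - ⅗x + y² - 11y + ⅗, LT = xy.

S(f_1,f_2): lcm = xy. S = -13/10x + ½y² - 5y + 13/10.
  leading term x: no divisor's leading term divides it; move -13/10x to the remainder.
  leading term y²: no divisor's leading term divides it; move ½y² to the remainder.
  leading term y: no divisor's leading term divides it; move -5y to the remainder.
  leading term 1: no divisor's leading term divides it; move 13/10 to the remainder.
  remainder -13/10x + ½y² - 5y + 13/10 ≠ 0; add g_3 = -13/10x + ½y² - 5y + 13/10 to the basis.

S(f_1,g_3): lcm = xy. S = -x + 5/13y³ - 50/13y² + 3/2y + 1.
  leading term x: subtract (10/13)·g_3 from -x + 5/13y³ - 50/13y² + 3/2y + 1 → 5/13y³ - 55/13y² + 139/26y
  leading term y³: no divisor's leading term divides it; move 5/13y³ to the remainder.
  leading term y²: no divisor's leading term divides it; move -55/13y² to the remainder.
  leading term y: no divisor's leading term divides it; move 139/26y to the remainder.
  remainder 5/13y³ - 55/13y² + 139/26y ≠ 0; add g_4 = 5/13y³ - 55/13y² + 139/26y to the basis.

The other S-polynomials (S(f_2,g_3), S(f_1,g_4), S(f_2,g_4), S(g_3,g_4)) all reduce to 0 modulo the current basis, so we have a Gröbner basis.
Inter-reduce: drop elements whose leading term is divisible by another's, tail-reduce, and make monic.

G = {x - 5/13y² + 50/13y - 1, y³ - 11y² + 139/10y}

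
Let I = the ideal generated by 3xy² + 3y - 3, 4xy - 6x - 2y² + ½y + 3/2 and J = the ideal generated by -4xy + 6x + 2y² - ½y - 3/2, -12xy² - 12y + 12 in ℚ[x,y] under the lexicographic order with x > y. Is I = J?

Yes, the ideals are equal.

Equality of ideals is decidable: compute both reduced Gröbner bases (unique for the ordering) and check whether they agree.
Buchberger on the first generating set:
f_1 = 3xy² + 3y - 3, LT = xy².
f_2 = 4xy - 6x - 2y² + ½y + 3/2, LT = xy.

S(f_1,f_2): lcm = xy². S = 3/2xy + ½y³ - ⅛y² + ⅝y - 1.
  leading term xy: subtract (⅜)·f_2 from 3/2xy + ½y³ - ⅛y² + ⅝y - 1 → 9/4x + ½y³ + ⅝y² + 7/16y - 25/16
  leading term x: no divisor's leading term divides it; move 9/4x to the remainder.
  leading term y³: no divisor's leading term divides it; move ½y³ to the remainder.
  leading term y²: no divisor's leading term divides it; move ⅝y² to the remainder.
  leading term y: no divisor's leading term divides it; move 7/16y to the remainder.
  leading term 1: no divisor's leading term divides it; move -25/16 to the remainder.
  remainder 9/4x + ½y³ + ⅝y² + 7/16y - 25/16 ≠ 0; add g_3 = 9/4x + ½y³ + ⅝y² + 7/16y - 25/16 to the basis.

S(f_1,g_3): lcm = xy². S = -2/9y⁵ - 5/18y⁴ - 7/36y³ + 25/36y² + y - 1.
  leading term y⁵: no divisor's leading term divides it; move -2/9y⁵ to the remainder.
  leading term y⁴: no divisor's leading term divides it; move -5/18y⁴ to the remainder.
  leading term y³: no divisor's leading term divides it; move -7/36y³ to the remainder.
  leading term y²: no divisor's leading term divides it; move 25/36y² to the remainder.
  leading term y: no divisor's leading term divides it; move y to the remainder.
  leading term 1: no divisor's leading term divides it; move -1 to the remainder.
  remainder -2/9y⁵ - 5/18y⁴ - 7/36y³ + 25/36y² + y - 1 ≠ 0; add g_4 = -2/9y⁵ - 5/18y⁴ - 7/36y³ + 25/36y² + y - 1 to the basis.

S(f_2,g_3): lcm = xy. S = -3/2x - 2/9y⁴ - 5/18y³ - 25/36y² + 59/72y + ⅜.
  leading term x: subtract (-⅔)·g_3 from -3/2x - 2/9y⁴ - 5/18y³ - 25/36y² + 59/72y + ⅜ → -2/9y⁴ + 1/18y³ - 5/18y² + 10/9y - ⅔
  leading term y⁴: no divisor's leading term divides it; move -2/9y⁴ to the remainder.
  leading term y³: no divisor's leading term divides it; move 1/18y³ to the remainder.
  leading term y²: no divisor's leading term divides it; move -5/18y² to the remainder.
  leading term y: no divisor's leading term divides it; move 10/9y to the remainder.
  leading term 1: no divisor's leading term divides it; move -⅔ to the remainder.
  remainder -2/9y⁴ + 1/18y³ - 5/18y² + 10/9y - ⅔ ≠ 0; add g_5 = -2/9y⁴ + 1/18y³ - 5/18y² + 10/9y - ⅔ to the basis.

The other S-polynomials (S(f_1,g_4), S(f_2,g_4), S(g_3,g_4), S(f_1,g_5), S(f_2,g_5), S(g_3,g_5), S(g_4,g_5)) all reduce to 0 modulo the current basis, so we have a Gröbner basis.
Inter-reduce: drop elements whose leading term is divisible by another's, tail-reduce, and make monic.
Reduced Gröbner basis: {x + 2/9y³ + 5/18y² + 7/36y - 25/36, y⁴ - ¼y³ + 5/4y² - 5y + 3}.

Buchberger on the second generating set:
h_1 = -4xy + 6x + 2y² - ½y - 3/2, LT = xy.
h_2 = -12xy² - 12y + 12, LT = xy².

S(h_1,h_2): lcm = xy². S = -3/2xy - ½y³ + ⅛y² - ⅝y + 1.
  leading term xy: subtract (⅜)·h_1 from -3/2xy - ½y³ + ⅛y² - ⅝y + 1 → -9/4x - ½y³ - ⅝y² - 7/16y + 25/16
  leading term x: no divisor's leading term divides it; move -9/4x to the remainder.
  leading term y³: no divisor's leading term divides it; move -½y³ to the remainder.
  leading term y²: no divisor's leading term divides it; move -⅝y² to the remainder.
  leading term y: no divisor's leading term divides it; move -7/16y to the remainder.
  leading term 1: no divisor's leading term divides it; move 25/16 to the remainder.
  remainder -9/4x - ½y³ - ⅝y² - 7/16y + 25/16 ≠ 0; add k_3 = -9/4x - ½y³ - ⅝y² - 7/16y + 25/16 to the basis.

S(h_1,k_3): lcm = xy. S = -3/2x - 2/9y⁴ - 5/18y³ - 25/36y² + 59/72y + ⅜.
  leading term x: subtract (⅔)·k_3 from -3/2x - 2/9y⁴ - 5/18y³ - 25/36y² + 59/72y + ⅜ → -2/9y⁴ + 1/18y³ - 5/18y² + 10/9y - ⅔
  leading term y⁴: no divisor's leading term divides it; move -2/9y⁴ to the remainder.
  leading term y³: no divisor's leading term divides it; move 1/18y³ to the remainder.
  leading term y²: no divisor's leading term divides it; move -5/18y² to the remainder.
  leading term y: no divisor's leading term divides it; move 10/9y to the remainder.
  leading term 1: no divisor's leading term divides it; move -⅔ to the remainder.
  remainder -2/9y⁴ + 1/18y³ - 5/18y² + 10/9y - ⅔ ≠ 0; add k_4 = -2/9y⁴ + 1/18y³ - 5/18y² + 10/9y - ⅔ to the basis.

The other S-polynomials (S(h_2,k_3), S(h_1,k_4), S(h_2,k_4), S(k_3,k_4)) all reduce to 0 modulo the current basis, so we have a Gröbner basis.
Inter-reduce: drop elements whose leading term is divisible by another's, tail-reduce, and make monic.
Reduced Gröbner basis: {x + 2/9y³ + 5/18y² + 7/36y - 25/36, y⁴ - ¼y³ + 5/4y² - 5y + 3}.

These coincide, so the ideals are equal.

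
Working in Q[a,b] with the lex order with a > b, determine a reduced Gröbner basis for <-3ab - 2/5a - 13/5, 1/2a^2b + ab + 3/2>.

G = {a + 285/26b + 259/26, b^2 + 99/95b + 4/95}

f_1 = -3ab - 2/5a - 13/5, LT = ab.
f_2 = 1/2a^2b + ab + 3/2, LT = a^2b.

S(f_1,f_2): lcm = a^2b. S = 2/15a^2 - 2ab + 13/15a - 3.
  reduce S modulo (f_1, f_2):
  remainder 2/15a^2 + 17/15a - 19/15 ≠ 0; add g_3 = 2/15a^2 + 17/15a - 19/15 to the basis.

S(f_1,g_3): lcm = a^2b. S = 2/15a^2 - 17/2ab + 13/15a + 19/2b.
  reduce S modulo (f_1, f_2, g_3):
  remainder 13/15a + 19/2b + 259/30 ≠ 0; add g_4 = 13/15a + 19/2b + 259/30 to the basis.

S(f_1,g_4): lcm = ab. S = 2/15a - 285/26b^2 - 259/26b + 13/15.
  reduce S modulo (f_1, f_2, g_3, g_4):
  remainder -285/26b^2 - 297/26b - 6/13 ≠ 0; add g_5 = -285/26b^2 - 297/26b - 6/13 to the basis.

The other S-polynomials (S(f_2,g_3), S(f_2,g_4), S(g_3,g_4), S(f_1,g_5), S(f_2,g_5), S(g_3,g_5), S(g_4,g_5)) all reduce to 0 modulo the current basis, so we have a Gröbner basis.
Inter-reduce: drop elements whose leading term is divisible by another's, tail-reduce, and make monic.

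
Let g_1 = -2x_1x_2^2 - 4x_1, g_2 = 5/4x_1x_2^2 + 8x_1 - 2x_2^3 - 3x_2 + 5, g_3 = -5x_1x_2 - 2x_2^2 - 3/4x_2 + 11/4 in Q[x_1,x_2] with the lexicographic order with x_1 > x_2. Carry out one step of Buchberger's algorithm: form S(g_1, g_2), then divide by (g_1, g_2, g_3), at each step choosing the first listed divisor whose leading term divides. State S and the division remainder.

lcm(LM(g_1), LM(g_2)) = x_1x_2^2.
S = (lcm/LT(g_1))·g_1 − (lcm/LT(g_2))·g_2 = -22/5x_1 + 8/5x_2^3 + 12/5x_2 - 4.
Reduce S modulo (g_1, g_2, g_3) in that order:
  leading term x_1: no divisor's leading term divides it; move -22/5x_1 to the remainder.
  leading term x_2^3: no divisor's leading term divides it; move 8/5x_2^3 to the remainder.
  leading term x_2: no divisor's leading term divides it; move 12/5x_2 to the remainder.
  leading term 1: no divisor's leading term divides it; move -4 to the remainder.
The remainder -22/5x_1 + 8/5x_2^3 + 12/5x_2 - 4 is nonzero, so it would be added as the next basis element.

S(g_1, g_2) = -22/5x_1 + 8/5x_2^3 + 12/5x_2 - 4; remainder on division = -22/5x_1 + 8/5x_2^3 + 12/5x_2 - 4.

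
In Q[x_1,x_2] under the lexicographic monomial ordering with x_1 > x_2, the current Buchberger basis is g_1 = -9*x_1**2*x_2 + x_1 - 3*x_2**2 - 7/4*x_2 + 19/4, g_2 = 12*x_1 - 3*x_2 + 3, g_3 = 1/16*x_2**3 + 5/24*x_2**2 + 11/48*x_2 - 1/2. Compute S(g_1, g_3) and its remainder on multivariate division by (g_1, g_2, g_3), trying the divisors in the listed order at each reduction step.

lcm(LM(g_1), LM(g_3)) = x_1**2*x_2**3.
S = (lcm/LT(g_1))·g_1 − (lcm/LT(g_3))·g_3 = -10/3*x_1**2*x_2**2 - 11/3*x_1**2*x_2 + 8*x_1**2 - 1/9*x_1*x_2**2 + 1/3*x_2**4 + 7/36*x_2**3 - 19/36*x_2**2.
Reduce S modulo (g_1, g_2, g_3) in that order:
  leading term x_1**2*x_2**2: subtract (10/27*x_2)·g_1 from -10/3*x_1**2*x_2**2 - 11/3*x_1**2*x_2 + 8*x_1**2 - 1/9*x_1*x_2**2 + 1/3*x_2**4 + 7/36*x_2**3 - 19/36*x_2**2 → -11/3*x_1**2*x_2 + 8*x_1**2 - 1/9*x_1*x_2**2 - 10/27*x_1*x_2 + 1/3*x_2**4 + 47/36*x_2**3 + 13/108*x_2**2 - 95/54*x_2
  leading term x_1**2*x_2: subtract (11/27)·g_1 from -11/3*x_1**2*x_2 + 8*x_1**2 - 1/9*x_1*x_2**2 - 10/27*x_1*x_2 + 1/3*x_2**4 + 47/36*x_2**3 + 13/108*x_2**2 - 95/54*x_2 → 8*x_1**2 - 1/9*x_1*x_2**2 - 10/27*x_1*x_2 - 11/27*x_1 + 1/3*x_2**4 + 47/36*x_2**3 + 145/108*x_2**2 - 113/108*x_2 - 209/108
  leading term x_1**2: subtract (2/3*x_1)·g_2 from 8*x_1**2 - 1/9*x_1*x_2**2 - 10/27*x_1*x_2 - 11/27*x_1 + 1/3*x_2**4 + 47/36*x_2**3 + 145/108*x_2**2 - 113/108*x_2 - 209/108 → -1/9*x_1*x_2**2 + 44/27*x_1*x_2 - 65/27*x_1 + 1/3*x_2**4 + 47/36*x_2**3 + 145/108*x_2**2 - 113/108*x_2 - 209/108
  leading term x_1*x_2**2: subtract (-1/108*x_2**2)·g_2 from -1/9*x_1*x_2**2 + 44/27*x_1*x_2 - 65/27*x_1 + 1/3*x_2**4 + 47/36*x_2**3 + 145/108*x_2**2 - 113/108*x_2 - 209/108 → 44/27*x_1*x_2 - 65/27*x_1 + 1/3*x_2**4 + 23/18*x_2**3 + 37/27*x_2**2 - 113/108*x_2 - 209/108
  leading term x_1*x_2: subtract (11/81*x_2)·g_2 from 44/27*x_1*x_2 - 65/27*x_1 + 1/3*x_2**4 + 23/18*x_2**3 + 37/27*x_2**2 - 113/108*x_2 - 209/108 → -65/27*x_1 + 1/3*x_2**4 + 23/18*x_2**3 + 16/9*x_2**2 - 157/108*x_2 - 209/108
  leading term x_1: subtract (-65/324)·g_2 from -65/27*x_1 + 1/3*x_2**4 + 23/18*x_2**3 + 16/9*x_2**2 - 157/108*x_2 - 209/108 → 1/3*x_2**4 + 23/18*x_2**3 + 16/9*x_2**2 - 37/18*x_2 - 4/3
  leading term x_2**4: subtract (16/3*x_2)·g_3 from 1/3*x_2**4 + 23/18*x_2**3 + 16/9*x_2**2 - 37/18*x_2 - 4/3 → 1/6*x_2**3 + 5/9*x_2**2 + 11/18*x_2 - 4/3
  leading term x_2**3: subtract (8/3)·g_3 from 1/6*x_2**3 + 5/9*x_2**2 + 11/18*x_2 - 4/3 → 0
The remainder is 0, so this S-polynomial contributes no new basis element.

S(g_1, g_3) = -10/3*x_1**2*x_2**2 - 11/3*x_1**2*x_2 + 8*x_1**2 - 1/9*x_1*x_2**2 + 1/3*x_2**4 + 7/36*x_2**3 - 19/36*x_2**2; remainder on division = 0.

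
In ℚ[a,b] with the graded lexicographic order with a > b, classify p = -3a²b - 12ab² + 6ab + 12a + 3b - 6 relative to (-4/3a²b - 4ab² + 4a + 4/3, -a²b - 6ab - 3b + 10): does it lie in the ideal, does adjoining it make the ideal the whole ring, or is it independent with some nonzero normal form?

First compute the reduced Gröbner basis of I by Buchberger's algorithm.
f_1 = -4/3a²b - 4ab² + 4a + 4/3, LT = a²b.
f_2 = -a²b - 6ab - 3b + 10, LT = a²b.

S(f_1,f_2): lcm = a²b. S = 3ab² - 6ab - 3a - 3b + 9.
  leading term ab²: no divisor's leading term divides it; move 3ab² to the remainder.
  leading term ab: no divisor's leading term divides it; move -6ab to the remainder.
  leading term a: no divisor's leading term divides it; move -3a to the remainder.
  leading term b: no divisor's leading term divides it; move -3b to the remainder.
  leading term 1: no divisor's leading term divides it; move 9 to the remainder.
  remainder 3ab² - 6ab - 3a - 3b + 9 ≠ 0; add h_3 = 3ab² - 6ab - 3a - 3b + 9 to the basis.

S(f_1,h_3): lcm = a²b². S = 3ab³ + 2a²b + a² - 2ab - 3a - b.
  leading term ab³: subtract (b)·h_3 from 3ab³ + 2a²b + a² - 2ab - 3a - b → 2a²b + 6ab² + a² + ab + 3b² - 3a - 10b
  leading term a²b: subtract (-3/2)·f_1 from 2a²b + 6ab² + a² + ab + 3b² - 3a - 10b → a² + ab + 3b² + 3a - 10b + 2
  leading term a²: no divisor's leading term divides it; move a² to the remainder.
  leading term ab: no divisor's leading term divides it; move ab to the remainder.
  leading term b²: no divisor's leading term divides it; move 3b² to the remainder.
  leading term a: no divisor's leading term divides it; move 3a to the remainder.
  leading term b: no divisor's leading term divides it; move -10b to the remainder.
  leading term 1: no divisor's leading term divides it; move 2 to the remainder.
  remainder a² + ab + 3b² + 3a - 10b + 2 ≠ 0; add h_4 = a² + ab + 3b² + 3a - 10b + 2 to the basis.

S(f_2,h_3): lcm = a²b². S = 2a²b + 6ab² + a² + ab + 3b² - 3a - 10b.
  leading term a²b: subtract (-3/2)·f_1 from 2a²b + 6ab² + a² + ab + 3b² - 3a - 10b → a² + ab + 3b² + 3a - 10b + 2
  leading term a²: subtract (1)·h_4 from a² + ab + 3b² + 3a - 10b + 2 → 0
  remainder 0.

S(f_1,h_4): lcm = a²b. S = 2ab² - 3b³ - 3ab + 10b² - 3a - 2b - 1.
  leading term ab²: subtract (⅔)·h_3 from 2ab² - 3b³ - 3ab + 10b² - 3a - 2b - 1 → -3b³ + ab + 10b² - a - 7
  leading term b³: no divisor's leading term divides it; move -3b³ to the remainder.
  leading term ab: no divisor's leading term divides it; move ab to the remainder.
  leading term b²: no divisor's leading term divides it; move 10b² to the remainder.
  leading term a: no divisor's leading term divides it; move -a to the remainder.
  leading term 1: no divisor's leading term divides it; move -7 to the remainder.
  remainder -3b³ + ab + 10b² - a - 7 ≠ 0; add h_5 = -3b³ + ab + 10b² - a - 7 to the basis.

S(f_2,h_4): lcm = a²b. S = -ab² - 3b³ + 3ab + 10b² + b - 10.
  leading term ab²: subtract (-⅓)·h_3 from -ab² - 3b³ + 3ab + 10b² + b - 10 → -3b³ + ab + 10b² - a - 7
  leading term b³: subtract (1)·h_5 from -3b³ + ab + 10b² - a - 7 → 0
  remainder 0.

S(h_3,h_4): lcm = a²b². S = -ab³ - 3b⁴ - 2a²b - 3ab² + 10b³ - a² - ab - 2b² + 3a.
  leading term ab³: subtract (-⅓b)·h_3 from -ab³ - 3b⁴ - 2a²b - 3ab² + 10b³ - a² - ab - 2b² + 3a → -3b⁴ - 2a²b - 5ab² + 10b³ - a² - 2ab - 3b² + 3a + 3b
  leading term b⁴: subtract (b)·h_5 from -3b⁴ - 2a²b - 5ab² + 10b³ - a² - 2ab - 3b² + 3a + 3b → -2a²b - 6ab² - a² - ab - 3b² + 3a + 10b
  leading term a²b: subtract (3/2)·f_1 from -2a²b - 6ab² - a² - ab - 3b² + 3a + 10b → -a² - ab - 3b² - 3a + 10b - 2
  leading term a²: subtract (-1)·h_4 from -a² - ab - 3b² - 3a + 10b - 2 → 0
  remainder 0.

S(f_1,h_5): lcm = a²b³. S = 3ab⁴ + ⅓a³b + 10/3a²b² - ⅓a³ - 3ab² - 7/3a² - b².
  leading term ab⁴: subtract (b²)·h_3 from 3ab⁴ + ⅓a³b + 10/3a²b² - ⅓a³ - 3ab² - 7/3a² - b² → ⅓a³b + 10/3a²b² + 6ab³ - ⅓a³ + 3b³ - 7/3a² - 10b²
  leading term a³b: subtract (-¼a)·f_1 from ⅓a³b + 10/3a²b² + 6ab³ - ⅓a³ + 3b³ - 7/3a² - 10b² → 7/3a²b² + 6ab³ - ⅓a³ + 3b³ - 4/3a² - 10b² + ⅓a
  leading term a²b²: subtract (-7/4b)·f_1 from 7/3a²b² + 6ab³ - ⅓a³ + 3b³ - 4/3a² - 10b² + ⅓a → -ab³ - ⅓a³ + 3b³ - 4/3a² + 7ab - 10b² + ⅓a + 7/3b
  leading term ab³: subtract (-⅓b)·h_3 from -ab³ - ⅓a³ + 3b³ - 4/3a² + 7ab - 10b² + ⅓a + 7/3b → -⅓a³ - 2ab² + 3b³ - 4/3a² + 6ab - 11b² + ⅓a + 16/3b
  leading term a³: subtract (-⅓a)·h_4 from -⅓a³ - 2ab² + 3b³ - 4/3a² + 6ab - 11b² + ⅓a + 16/3b → ⅓a²b - ab² + 3b³ - ⅓a² + 8/3ab - 11b² + a + 16/3b
  leading term a²b: subtract (-¼)·f_1 from ⅓a²b - ab² + 3b³ - ⅓a² + 8/3ab - 11b² + a + 16/3b → -2ab² + 3b³ - ⅓a² + 8/3ab - 11b² + 2a + 16/3b + ⅓
  leading term ab²: subtract (-⅔)·h_3 from -2ab² + 3b³ - ⅓a² + 8/3ab - 11b² + 2a + 16/3b + ⅓ → 3b³ - ⅓a² - 4/3ab - 11b² + 10/3b + 19/3
  leading term b³: subtract (-1)·h_5 from 3b³ - ⅓a² - 4/3ab - 11b² + 10/3b + 19/3 → -⅓a² - ⅓ab - b² - a + 10/3b - ⅔
  leading term a²: subtract (-⅓)·h_4 from -⅓a² - ⅓ab - b² - a + 10/3b - ⅔ → 0
  remainder 0.

S(f_2,h_5): lcm = a²b³. S = ⅓a³b + 10/3a²b² + 6ab³ - ⅓a³ + 3b³ - 7/3a² - 10b².
  leading term a³b: subtract (-¼a)·f_1 from ⅓a³b + 10/3a²b² + 6ab³ - ⅓a³ + 3b³ - 7/3a² - 10b² → 7/3a²b² + 6ab³ - ⅓a³ + 3b³ - 4/3a² - 10b² + ⅓a
  leading term a²b²: subtract (-7/4b)·f_1 from 7/3a²b² + 6ab³ - ⅓a³ + 3b³ - 4/3a² - 10b² + ⅓a → -ab³ - ⅓a³ + 3b³ - 4/3a² + 7ab - 10b² + ⅓a + 7/3b
  leading term ab³: subtract (-⅓b)·h_3 from -ab³ - ⅓a³ + 3b³ - 4/3a² + 7ab - 10b² + ⅓a + 7/3b → -⅓a³ - 2ab² + 3b³ - 4/3a² + 6ab - 11b² + ⅓a + 16/3b
  leading term a³: subtract (-⅓a)·h_4 from -⅓a³ - 2ab² + 3b³ - 4/3a² + 6ab - 11b² + ⅓a + 16/3b → ⅓a²b - ab² + 3b³ - ⅓a² + 8/3ab - 11b² + a + 16/3b
  leading term a²b: subtract (-¼)·f_1 from ⅓a²b - ab² + 3b³ - ⅓a² + 8/3ab - 11b² + a + 16/3b → -2ab² + 3b³ - ⅓a² + 8/3ab - 11b² + 2a + 16/3b + ⅓
  leading term ab²: subtract (-⅔)·h_3 from -2ab² + 3b³ - ⅓a² + 8/3ab - 11b² + 2a + 16/3b + ⅓ → 3b³ - ⅓a² - 4/3ab - 11b² + 10/3b + 19/3
  leading term b³: subtract (-1)·h_5 from 3b³ - ⅓a² - 4/3ab - 11b² + 10/3b + 19/3 → -⅓a² - ⅓ab - b² - a + 10/3b - ⅔
  leading term a²: subtract (-⅓)·h_4 from -⅓a² - ⅓ab - b² - a + 10/3b - ⅔ → 0
  remainder 0.

S(h_3,h_5): lcm = ab³. S = ⅓a²b + 4/3ab² - ⅓a² - ab - b² - 7/3a + 3b.
  leading term a²b: subtract (-¼)·f_1 from ⅓a²b + 4/3ab² - ⅓a² - ab - b² - 7/3a + 3b → ⅓ab² - ⅓a² - ab - b² - 4/3a + 3b + ⅓
  leading term ab²: subtract (1/9)·h_3 from ⅓ab² - ⅓a² - ab - b² - 4/3a + 3b + ⅓ → -⅓a² - ⅓ab - b² - a + 10/3b - ⅔
  leading term a²: subtract (-⅓)·h_4 from -⅓a² - ⅓ab - b² - a + 10/3b - ⅔ → 0
  remainder 0.

S(h_4,h_5): leading monomials are coprime, so the S-polynomial reduces to 0 (Buchberger's first criterion).
Every S-polynomial of the final basis reduces to 0, so we have a Gröbner basis.
Inter-reduce: drop elements whose leading term is divisible by another's, tail-reduce, and make monic.
Reduced Gröbner basis: {ab² - 2ab - a - b + 3, b³ - ⅓ab - 10/3b² + ⅓a + 7/3, a² + ab + 3b² + 3a - 10b + 2}.
Label its elements g_1 = ab² - 2ab - a - b + 3, g_2 = b³ - ⅓ab - 10/3b² + ⅓a + 7/3, g_3 = a² + ab + 3b² + 3a - 10b + 2.

Reduce p = -3a²b - 12ab² + 6ab + 12a + 3b - 6 modulo G:
  leading term a²b: subtract (-3b)·g_3 from -3a²b - 12ab² + 6ab + 12a + 3b - 6 → -9ab² + 9b³ + 15ab - 30b² + 12a + 9b - 6
  leading term ab²: subtract (-9)·g_1 from -9ab² + 9b³ + 15ab - 30b² + 12a + 9b - 6 → 9b³ - 3ab - 30b² + 3a + 21
  leading term b³: subtract (9)·g_2 from 9b³ - 3ab - 30b² + 3a + 21 → 0
  normal form = 0.
Since the normal form is 0, p ∈ I.

-3a²b - 12ab² + 6ab + 12a + 3b - 6 lies in I (it reduces to 0).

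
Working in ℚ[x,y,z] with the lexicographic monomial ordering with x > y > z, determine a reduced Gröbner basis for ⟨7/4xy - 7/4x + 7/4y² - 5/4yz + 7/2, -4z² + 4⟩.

f_1 = 7/4xy - 7/4x + 7/4y² - 5/4yz + 7/2, LT = xy.
f_2 = -4z² + 4, LT = z².

The S-polynomials (S(f_1,f_2)) all reduce to 0 modulo the current basis, so we have a Gröbner basis.

G = {xy - x + y² - 5/7yz + 2, z² - 1}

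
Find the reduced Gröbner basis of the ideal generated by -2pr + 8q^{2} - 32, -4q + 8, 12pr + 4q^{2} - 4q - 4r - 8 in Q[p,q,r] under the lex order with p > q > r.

G = {q - 2, r}

f_1 = -2pr + 8q^{2} - 32, LT = pr.
f_2 = -4q + 8, LT = q.
f_3 = 12pr + 4q^{2} - 4q - 4r - 8, LT = pr.

S(f_1,f_3): lcm = pr. S = -\tfrac{13}{3}q^{2} + \tfrac{1}{3}q + \tfrac{1}{3}r + \tfrac{50}{3}.
  leading term q^{2}: subtract (\tfrac{13}{12}q)·f_2 from -\tfrac{13}{3}q^{2} + \tfrac{1}{3}q + \tfrac{1}{3}r + \tfrac{50}{3} → -\tfrac{25}{3}q + \tfrac{1}{3}r + \tfrac{50}{3}
  leading term q: subtract (\tfrac{25}{12})·f_2 from -\tfrac{25}{3}q + \tfrac{1}{3}r + \tfrac{50}{3} → \tfrac{1}{3}r
  leading term r: no divisor's leading term divides it; move \tfrac{1}{3}r to the remainder.
  remainder \tfrac{1}{3}r ≠ 0; add g_4 = \tfrac{1}{3}r to the basis.

The other S-polynomials (S(f_1,f_2), S(f_2,f_3), S(f_1,g_4), S(f_2,g_4), S(f_3,g_4)) all reduce to 0 modulo the current basis, so we have a Gröbner basis.
Inter-reduce: drop elements whose leading term is divisible by another's, tail-reduce, and make monic.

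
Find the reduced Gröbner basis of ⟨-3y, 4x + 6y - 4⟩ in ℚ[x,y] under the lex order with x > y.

f_1 = -3y, LT = y.
f_2 = 4x + 6y - 4, LT = x.

The S-polynomials (S(f_1,f_2)) all reduce to 0 modulo the current basis, so we have a Gröbner basis.

G = {x - 1, y}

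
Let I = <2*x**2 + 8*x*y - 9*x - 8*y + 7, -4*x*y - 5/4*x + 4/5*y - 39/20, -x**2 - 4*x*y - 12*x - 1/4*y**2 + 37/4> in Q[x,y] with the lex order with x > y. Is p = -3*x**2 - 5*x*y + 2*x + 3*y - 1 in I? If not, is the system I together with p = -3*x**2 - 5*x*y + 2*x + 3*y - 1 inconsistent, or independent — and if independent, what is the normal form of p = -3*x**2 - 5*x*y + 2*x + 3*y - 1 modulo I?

-3*x**2 - 5*x*y + 2*x + 3*y - 1 lies in I (it reduces to 0).

First compute the reduced Gröbner basis of I by Buchberger's algorithm.
f_1 = 2*x**2 + 8*x*y - 9*x - 8*y + 7, LT = x**2.
f_2 = -4*x*y - 5/4*x + 4/5*y - 39/20, LT = x*y.
f_3 = -x**2 - 4*x*y - 12*x - 1/4*y**2 + 37/4, LT = x**2.

S(f_1,f_2): lcm = x**2*y. S = -5/16*x**2 + 4*x*y**2 - 43/10*x*y - 39/80*x - 4*y**2 + 7/2*y.
  leading term x**2: subtract (-5/32)·f_1 from -5/16*x**2 + 4*x*y**2 - 43/10*x*y - 39/80*x - 4*y**2 + 7/2*y → 4*x*y**2 - 61/20*x*y - 303/160*x - 4*y**2 + 9/4*y + 35/32
  leading term x*y**2: subtract (-y)·f_2 from 4*x*y**2 - 61/20*x*y - 303/160*x - 4*y**2 + 9/4*y + 35/32 → -43/10*x*y - 303/160*x - 16/5*y**2 + 3/10*y + 35/32
  leading term x*y: subtract (43/40)·f_2 from -43/10*x*y - 303/160*x - 16/5*y**2 + 3/10*y + 35/32 → -11/20*x - 16/5*y**2 - 14/25*y + 319/100
  leading term x: no divisor's leading term divides it; move -11/20*x to the remainder.
  leading term y**2: no divisor's leading term divides it; move -16/5*y**2 to the remainder.
  leading term y: no divisor's leading term divides it; move -14/25*y to the remainder.
  leading term 1: no divisor's leading term divides it; move 319/100 to the remainder.
  remainder -11/20*x - 16/5*y**2 - 14/25*y + 319/100 ≠ 0; add h_4 = -11/20*x - 16/5*y**2 - 14/25*y + 319/100 to the basis.

S(f_1,f_3): lcm = x**2. S = -33/2*x - 1/4*y**2 - 4*y + 51/4.
  leading term x: subtract (30)·h_4 from -33/2*x - 1/4*y**2 - 4*y + 51/4 → 383/4*y**2 + 64/5*y - 1659/20
  leading term y**2: no divisor's leading term divides it; move 383/4*y**2 to the remainder.
  leading term y: no divisor's leading term divides it; move 64/5*y to the remainder.
  leading term 1: no divisor's leading term divides it; move -1659/20 to the remainder.
  remainder 383/4*y**2 + 64/5*y - 1659/20 ≠ 0; add h_5 = 383/4*y**2 + 64/5*y - 1659/20 to the basis.

S(f_2,f_3): lcm = x**2*y. S = 5/16*x**2 - 4*x*y**2 - 61/5*x*y + 39/80*x - 1/4*y**3 + 37/4*y.
  leading term x**2: subtract (5/32)·f_1 from 5/16*x**2 - 4*x*y**2 - 61/5*x*y + 39/80*x - 1/4*y**3 + 37/4*y → -4*x*y**2 - 269/20*x*y + 303/160*x - 1/4*y**3 + 21/2*y - 35/32
  leading term x*y**2: subtract (y)·f_2 from -4*x*y**2 - 269/20*x*y + 303/160*x - 1/4*y**3 + 21/2*y - 35/32 → -61/5*x*y + 303/160*x - 1/4*y**3 - 4/5*y**2 + 249/20*y - 35/32
  leading term x*y: subtract (61/20)·f_2 from -61/5*x*y + 303/160*x - 1/4*y**3 - 4/5*y**2 + 249/20*y - 35/32 → 913/160*x - 1/4*y**3 - 4/5*y**2 + 1001/100*y + 3883/800
  leading term x: subtract (-83/8)·h_4 from 913/160*x - 1/4*y**3 - 4/5*y**2 + 1001/100*y + 3883/800 → -1/4*y**3 - 34*y**2 + 21/5*y + 759/20
  leading term y**3: subtract (-1/383*y)·h_5 from -1/4*y**3 - 34*y**2 + 21/5*y + 759/20 → -65046/1915*y**2 + 30513/7660*y + 759/20
  leading term y**2: subtract (-260184/733445)·h_5 from -65046/1915*y**2 + 30513/7660*y + 759/20 → 125039499/14668900*y + 125039499/14668900
  leading term y: no divisor's leading term divides it; move 125039499/14668900*y to the remainder.
  leading term 1: no divisor's leading term divides it; move 125039499/14668900 to the remainder.
  remainder 125039499/14668900*y + 125039499/14668900 ≠ 0; add h_6 = 125039499/14668900*y + 125039499/14668900 to the basis.

S(f_1,h_4): lcm = x**2. S = -64/11*x*y**2 + 164/55*x*y + 13/10*x - 4*y + 7/2.
  leading term x*y**2: subtract (16/11*y)·f_2 from -64/11*x*y**2 + 164/55*x*y + 13/10*x - 4*y + 7/2 → 24/5*x*y + 13/10*x - 64/55*y**2 - 64/55*y + 7/2
  leading term x*y: subtract (-6/5)·f_2 from 24/5*x*y + 13/10*x - 64/55*y**2 - 64/55*y + 7/2 → -1/5*x - 64/55*y**2 - 56/275*y + 29/25
  leading term x: subtract (4/11)·h_4 from -1/5*x - 64/55*y**2 - 56/275*y + 29/25 → 0
  remainder 0.

S(f_2,h_4): lcm = x*y. S = 5/16*x - 64/11*y**3 - 56/55*y**2 + 28/5*y + 39/80.
  leading term x: subtract (-25/44)·h_4 from 5/16*x - 64/11*y**3 - 56/55*y**2 + 28/5*y + 39/80 → -64/11*y**3 - 156/55*y**2 + 581/110*y + 23/10
  leading term y**3: subtract (-256/4213*y)·h_5 from -64/11*y**3 - 156/55*y**2 + 581/110*y + 23/10 → -43364/21065*y**2 + 10171/42130*y + 23/10
  leading term y**2: subtract (-173456/8067895)·h_5 from -43364/21065*y**2 + 10171/42130*y + 23/10 → 41679833/80678950*y + 41679833/80678950
  leading term y: subtract (2/33)·h_6 from 41679833/80678950*y + 41679833/80678950 → 0
  remainder 0.

S(f_3,h_4): lcm = x**2. S = -64/11*x*y**2 + 164/55*x*y + 89/5*x + 1/4*y**2 - 37/4.
  leading term x*y**2: subtract (16/11*y)·f_2 from -64/11*x*y**2 + 164/55*x*y + 89/5*x + 1/4*y**2 - 37/4 → 24/5*x*y + 89/5*x - 201/220*y**2 + 156/55*y - 37/4
  leading term x*y: subtract (-6/5)·f_2 from 24/5*x*y + 89/5*x - 201/220*y**2 + 156/55*y - 37/4 → 163/10*x - 201/220*y**2 + 1044/275*y - 1159/100
  leading term x: subtract (-326/11)·h_4 from 163/10*x - 201/220*y**2 + 1044/275*y - 1159/100 → -383/4*y**2 - 64/5*y + 1659/20
  leading term y**2: subtract (-1)·h_5 from -383/4*y**2 - 64/5*y + 1659/20 → 0
  remainder 0.

S(f_1,h_5): leading monomials are coprime, so the S-polynomial reduces to 0 (Buchberger's first criterion).
S(f_2,h_5): lcm = x*y**2. S = 5479/30640*x*y + 1659/1915*x - 1/5*y**2 + 39/80*y.
  leading term x*y: subtract (-5479/122560)·f_2 from 5479/30640*x*y + 1659/1915*x - 1/5*y**2 + 39/80*y → 397309/490240*x - 1/5*y**2 + 20041/38300*y - 213681/2451200
  leading term x: subtract (-36119/24512)·h_4 from 397309/490240*x - 1/5*y**2 + 20041/38300*y - 213681/2451200 → -37651/7660*y**2 - 18501/61280*y + 282707/61280
  leading term y**2: subtract (-37651/733445)·h_5 from -37651/7660*y**2 - 18501/61280*y + 282707/61280 → 41679833/117351200*y + 41679833/117351200
  leading term y: subtract (1/24)·h_6 from 41679833/117351200*y + 41679833/117351200 → 0
  remainder 0.

S(f_3,h_5): leading monomials are coprime, so the S-polynomial reduces to 0 (Buchberger's first criterion).
S(h_4,h_5): leading monomials are coprime, so the S-polynomial reduces to 0 (Buchberger's first criterion).
S(f_1,h_6): leading monomials are coprime, so the S-polynomial reduces to 0 (Buchberger's first criterion).
S(f_2,h_6): lcm = x*y. S = -11/16*x - 1/5*y + 39/80.
  leading term x: subtract (5/4)·h_4 from -11/16*x - 1/5*y + 39/80 → 4*y**2 + 1/2*y - 7/2
  leading term y**2: subtract (16/383)·h_5 from 4*y**2 + 1/2*y - 7/2 → -133/3830*y - 133/3830
  leading term y: subtract (-509390/125039499)·h_6 from -133/3830*y - 133/3830 → 0
  remainder 0.

S(f_3,h_6): leading monomials are coprime, so the S-polynomial reduces to 0 (Buchberger's first criterion).
S(h_4,h_6): leading monomials are coprime, so the S-polynomial reduces to 0 (Buchberger's first criterion).
S(h_5,h_6): lcm = y**2. S = -1659/1915*y - 1659/1915.
  leading term y: subtract (-4235980/41679833)·h_6 from -1659/1915*y - 1659/1915 → 0
  remainder 0.

Every S-polynomial of the final basis reduces to 0, so we have a Gröbner basis.
Inter-reduce: drop elements whose leading term is divisible by another's, tail-reduce, and make monic.
Reduced Gröbner basis: {x - 1, y + 1}.
Label its elements g_1 = x - 1, g_2 = y + 1.

Reduce p = -3*x**2 - 5*x*y + 2*x + 3*y - 1 modulo G:
  leading term x**2: subtract (-3*x)·g_1 from -3*x**2 - 5*x*y + 2*x + 3*y - 1 → -5*x*y - x + 3*y - 1
  leading term x*y: subtract (-5*y)·g_1 from -5*x*y - x + 3*y - 1 → -x - 2*y - 1
  leading term x: subtract (-1)·g_1 from -x - 2*y - 1 → -2*y - 2
  leading term y: subtract (-2)·g_2 from -2*y - 2 → 0
  normal form = 0.
Since the normal form is 0, p ∈ I.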